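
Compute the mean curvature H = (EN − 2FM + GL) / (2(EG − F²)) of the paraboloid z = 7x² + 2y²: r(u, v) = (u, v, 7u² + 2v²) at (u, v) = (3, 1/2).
H = 3565*sqrt(1769)/3129361

With E = 196*u^2 + 1, F = 56*u*v, G = 16*v^2 + 1, L = 14/sqrt(196*u^2 + 16*v^2 + 1), M = 0, N = 4/sqrt(196*u^2 + 16*v^2 + 1), assemble
  H = (EN − 2FM + GL) / (2(EG − F²)) = (392*u^2 + 112*v^2 + 9)/(196*u^2 + 16*v^2 + 1)^(3/2).
At (u, v) = (3, 1/2): H = 3565*sqrt(1769)/3129361.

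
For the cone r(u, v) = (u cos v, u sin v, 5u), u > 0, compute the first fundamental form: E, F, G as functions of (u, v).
E = 26;  F = 0;  G = u^2

Compute partials: r_u = (cos(v), sin(v), 5), r_v = (-u*sin(v), u*cos(v), 0). Then
  E = r_u · r_u = 26,
  F = r_u · r_v = 0,
  G = r_v · r_v = u^2.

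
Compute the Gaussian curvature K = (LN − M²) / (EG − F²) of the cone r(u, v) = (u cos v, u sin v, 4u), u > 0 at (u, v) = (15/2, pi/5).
K = 0

Coefficients of the first fundamental form: E = 17, F = 0, G = u^2.
Coefficients of the second fundamental form: L = 0, M = 0, N = 4*sqrt(17)*u^2/(17*Abs(u)).
Assemble K = (LN − M²)/(EG − F²) = 0. At (u, v) = (15/2, pi/5): K = 0.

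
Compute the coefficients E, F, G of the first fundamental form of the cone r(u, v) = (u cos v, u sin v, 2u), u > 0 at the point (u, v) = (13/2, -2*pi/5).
E = 5;  F = 0;  G = 169/4

Partials: r_u = (cos(v), sin(v), 2), r_v = (-u*sin(v), u*cos(v), 0). As functions of (u, v):
  E = r_u · r_u = 5,
  F = r_u · r_v = 0,
  G = r_v · r_v = u^2.
Evaluating at (u, v) = (13/2, -2*pi/5): E = 5, F = 0, G = 169/4.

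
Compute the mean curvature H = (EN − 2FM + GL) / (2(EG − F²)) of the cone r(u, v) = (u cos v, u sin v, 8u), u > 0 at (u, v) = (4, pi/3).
H = sqrt(65)/65

With E = 65, F = 0, G = u^2, L = 0, M = 0, N = 8*sqrt(65)*u^2/(65*Abs(u)), assemble
  H = (EN − 2FM + GL) / (2(EG − F²)) = 4*sqrt(65)/(65*Abs(u)).
At (u, v) = (4, pi/3): H = sqrt(65)/65.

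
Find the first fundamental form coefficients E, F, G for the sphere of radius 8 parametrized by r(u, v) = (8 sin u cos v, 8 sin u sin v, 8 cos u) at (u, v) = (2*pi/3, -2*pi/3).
E = 64;  F = 0;  G = 48

Partials: r_u = (8*cos(u)*cos(v), 8*sin(v)*cos(u), -8*sin(u)), r_v = (-8*sin(u)*sin(v), 8*sin(u)*cos(v), 0). As functions of (u, v):
  E = r_u · r_u = 64,
  F = r_u · r_v = 0,
  G = r_v · r_v = 64*sin(u)^2.
Evaluating at (u, v) = (2*pi/3, -2*pi/3): E = 64, F = 0, G = 48.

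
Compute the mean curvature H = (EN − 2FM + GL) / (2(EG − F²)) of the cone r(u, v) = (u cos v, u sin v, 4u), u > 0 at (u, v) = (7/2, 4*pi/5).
H = 4*sqrt(17)/119

With E = 17, F = 0, G = u^2, L = 0, M = 0, N = 4*sqrt(17)*u^2/(17*Abs(u)), assemble
  H = (EN − 2FM + GL) / (2(EG − F²)) = 2*sqrt(17)/(17*Abs(u)).
At (u, v) = (7/2, 4*pi/5): H = 4*sqrt(17)/119.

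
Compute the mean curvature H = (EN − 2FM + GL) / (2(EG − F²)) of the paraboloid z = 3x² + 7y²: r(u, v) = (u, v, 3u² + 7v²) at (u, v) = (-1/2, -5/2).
H = 3748*sqrt(1235)/1525225

With E = 36*u^2 + 1, F = 84*u*v, G = 196*v^2 + 1, L = 6/sqrt(36*u^2 + 196*v^2 + 1), M = 0, N = 14/sqrt(36*u^2 + 196*v^2 + 1), assemble
  H = (EN − 2FM + GL) / (2(EG − F²)) = 2*(126*u^2 + 294*v^2 + 5)/(36*u^2 + 196*v^2 + 1)^(3/2).
At (u, v) = (-1/2, -5/2): H = 3748*sqrt(1235)/1525225.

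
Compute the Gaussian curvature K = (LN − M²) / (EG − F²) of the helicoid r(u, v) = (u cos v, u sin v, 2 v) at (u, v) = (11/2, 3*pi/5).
K = -64/18769

Coefficients of the first fundamental form: E = 1, F = 0, G = u^2 + 4.
Coefficients of the second fundamental form: L = 0, M = -2/sqrt(u^2 + 4), N = 0.
Assemble K = (LN − M²)/(EG − F²) = -4/(u^2 + 4)^2. At (u, v) = (11/2, 3*pi/5): K = -64/18769.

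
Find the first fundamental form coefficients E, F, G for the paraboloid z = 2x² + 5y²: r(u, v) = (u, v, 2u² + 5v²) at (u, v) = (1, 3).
E = 17;  F = 120;  G = 901

Partials: r_u = (1, 0, 4*u), r_v = (0, 1, 10*v). As functions of (u, v):
  E = r_u · r_u = 16*u^2 + 1,
  F = r_u · r_v = 40*u*v,
  G = r_v · r_v = 100*v^2 + 1.
Evaluating at (u, v) = (1, 3): E = 17, F = 120, G = 901.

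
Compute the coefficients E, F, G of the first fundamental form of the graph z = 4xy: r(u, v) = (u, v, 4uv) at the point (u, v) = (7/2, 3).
E = 145;  F = 168;  G = 197

Partials: r_u = (1, 0, 4*v), r_v = (0, 1, 4*u). As functions of (u, v):
  E = r_u · r_u = 16*v^2 + 1,
  F = r_u · r_v = 16*u*v,
  G = r_v · r_v = 16*u^2 + 1.
Evaluating at (u, v) = (7/2, 3): E = 145, F = 168, G = 197.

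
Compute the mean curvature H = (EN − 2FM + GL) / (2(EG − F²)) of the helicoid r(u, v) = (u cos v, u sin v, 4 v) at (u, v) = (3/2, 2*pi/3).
H = 0

With E = 1, F = 0, G = u^2 + 16, L = 0, M = -4/sqrt(u^2 + 16), N = 0, assemble
  H = (EN − 2FM + GL) / (2(EG − F²)) = 0.
At (u, v) = (3/2, 2*pi/3): H = 0.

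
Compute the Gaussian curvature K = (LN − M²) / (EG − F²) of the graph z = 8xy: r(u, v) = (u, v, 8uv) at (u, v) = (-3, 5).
K = -64/4739329

Coefficients of the first fundamental form: E = 64*v^2 + 1, F = 64*u*v, G = 64*u^2 + 1.
Coefficients of the second fundamental form: L = 0, M = 8/sqrt(64*u^2 + 64*v^2 + 1), N = 0.
Assemble K = (LN − M²)/(EG − F²) = -64/(4096*u^4 + 8192*u^2*v^2 + 128*u^2 + 4096*v^4 + 128*v^2 + 1). At (u, v) = (-3, 5): K = -64/4739329.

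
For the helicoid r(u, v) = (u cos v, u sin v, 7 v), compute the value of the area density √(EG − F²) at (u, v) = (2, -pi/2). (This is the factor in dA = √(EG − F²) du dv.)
√(EG − F²)|_{(2, -pi/2)} = sqrt(53)

E = 1, F = 0, G = u^2 + 49, so EG − F² = u^2 + 49. Taking the positive square root: √(EG − F²) = sqrt(u^2 + 49). At (u, v) = (2, -pi/2): sqrt(53).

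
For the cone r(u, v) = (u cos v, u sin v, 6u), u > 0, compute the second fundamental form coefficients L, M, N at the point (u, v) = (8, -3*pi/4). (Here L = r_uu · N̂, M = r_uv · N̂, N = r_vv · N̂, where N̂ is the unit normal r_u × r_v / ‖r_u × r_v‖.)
L = 0;  M = 0;  N = 48*sqrt(37)/37

Compute the unit normal N̂(u, v) = (-6*sqrt(37)*u*cos(v)/(37*Abs(u)), -6*sqrt(37)*u*sin(v)/(37*Abs(u)), sqrt(37)*u/(37*Abs(u))), and the second partials r_uu, r_uv, r_vv. Take dot products:
  L(u, v) = r_uu · N̂ = 0,
  M(u, v) = r_uv · N̂ = 0,
  N(u, v) = r_vv · N̂ = 6*sqrt(37)*u^2/(37*Abs(u)).
Evaluating at (u, v) = (8, -3*pi/4):
  L = 0, M = 0, N = 48*sqrt(37)/37.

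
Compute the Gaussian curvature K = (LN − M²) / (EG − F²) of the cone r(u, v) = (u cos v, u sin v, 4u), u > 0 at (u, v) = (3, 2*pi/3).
K = 0

Coefficients of the first fundamental form: E = 17, F = 0, G = u^2.
Coefficients of the second fundamental form: L = 0, M = 0, N = 4*sqrt(17)*u^2/(17*Abs(u)).
Assemble K = (LN − M²)/(EG − F²) = 0. At (u, v) = (3, 2*pi/3): K = 0.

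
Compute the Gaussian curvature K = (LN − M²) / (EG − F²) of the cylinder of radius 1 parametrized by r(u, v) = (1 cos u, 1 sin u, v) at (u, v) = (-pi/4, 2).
K = 0

Coefficients of the first fundamental form: E = 1, F = 0, G = 1.
Coefficients of the second fundamental form: L = -1, M = 0, N = 0.
Assemble K = (LN − M²)/(EG − F²) = 0. At (u, v) = (-pi/4, 2): K = 0.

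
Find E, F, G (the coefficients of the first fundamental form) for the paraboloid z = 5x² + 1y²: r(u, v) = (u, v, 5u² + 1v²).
E = 100*u^2 + 1;  F = 20*u*v;  G = 4*v^2 + 1

Compute partials: r_u = (1, 0, 10*u), r_v = (0, 1, 2*v). Then
  E = r_u · r_u = 100*u^2 + 1,
  F = r_u · r_v = 20*u*v,
  G = r_v · r_v = 4*v^2 + 1.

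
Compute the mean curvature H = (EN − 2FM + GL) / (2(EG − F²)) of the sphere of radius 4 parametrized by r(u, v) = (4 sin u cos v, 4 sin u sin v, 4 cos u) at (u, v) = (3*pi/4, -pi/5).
H = -1/4

With E = 16, F = 0, G = 16*sin(u)^2, L = -4*sin(u)/Abs(sin(u)), M = 0, N = -4*sin(u)^3/Abs(sin(u)), assemble
  H = (EN − 2FM + GL) / (2(EG − F²)) = -sin(u)/(4*Abs(sin(u))).
At (u, v) = (3*pi/4, -pi/5): H = -1/4.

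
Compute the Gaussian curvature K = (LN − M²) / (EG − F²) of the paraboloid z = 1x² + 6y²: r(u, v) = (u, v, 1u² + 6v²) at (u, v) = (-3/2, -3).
K = 6/426409

Coefficients of the first fundamental form: E = 4*u^2 + 1, F = 24*u*v, G = 144*v^2 + 1.
Coefficients of the second fundamental form: L = 2/sqrt(4*u^2 + 144*v^2 + 1), M = 0, N = 12/sqrt(4*u^2 + 144*v^2 + 1).
Assemble K = (LN − M²)/(EG − F²) = 24/(16*u^4 + 1152*u^2*v^2 + 8*u^2 + 20736*v^4 + 288*v^2 + 1). At (u, v) = (-3/2, -3): K = 6/426409.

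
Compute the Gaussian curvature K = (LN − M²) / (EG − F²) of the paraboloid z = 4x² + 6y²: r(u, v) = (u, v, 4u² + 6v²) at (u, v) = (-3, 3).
K = 96/3508129

Coefficients of the first fundamental form: E = 64*u^2 + 1, F = 96*u*v, G = 144*v^2 + 1.
Coefficients of the second fundamental form: L = 8/sqrt(64*u^2 + 144*v^2 + 1), M = 0, N = 12/sqrt(64*u^2 + 144*v^2 + 1).
Assemble K = (LN − M²)/(EG − F²) = 96/(4096*u^4 + 18432*u^2*v^2 + 128*u^2 + 20736*v^4 + 288*v^2 + 1). At (u, v) = (-3, 3): K = 96/3508129.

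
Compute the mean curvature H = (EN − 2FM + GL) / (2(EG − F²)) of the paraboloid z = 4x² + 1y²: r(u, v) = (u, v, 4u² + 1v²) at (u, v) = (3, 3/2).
H = 617*sqrt(586)/343396

With E = 64*u^2 + 1, F = 16*u*v, G = 4*v^2 + 1, L = 8/sqrt(64*u^2 + 4*v^2 + 1), M = 0, N = 2/sqrt(64*u^2 + 4*v^2 + 1), assemble
  H = (EN − 2FM + GL) / (2(EG − F²)) = (64*u^2 + 16*v^2 + 5)/(64*u^2 + 4*v^2 + 1)^(3/2).
At (u, v) = (3, 3/2): H = 617*sqrt(586)/343396.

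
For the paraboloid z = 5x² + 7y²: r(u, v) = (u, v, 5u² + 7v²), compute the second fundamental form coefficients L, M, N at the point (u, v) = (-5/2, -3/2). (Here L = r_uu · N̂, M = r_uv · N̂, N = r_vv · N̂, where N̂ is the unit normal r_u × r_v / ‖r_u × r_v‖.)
L = 10*sqrt(1067)/1067;  M = 0;  N = 14*sqrt(1067)/1067

Compute the unit normal N̂(u, v) = (-10*u/sqrt(100*u^2 + 196*v^2 + 1), -14*v/sqrt(100*u^2 + 196*v^2 + 1), 1/sqrt(100*u^2 + 196*v^2 + 1)), and the second partials r_uu, r_uv, r_vv. Take dot products:
  L(u, v) = r_uu · N̂ = 10/sqrt(100*u^2 + 196*v^2 + 1),
  M(u, v) = r_uv · N̂ = 0,
  N(u, v) = r_vv · N̂ = 14/sqrt(100*u^2 + 196*v^2 + 1).
Evaluating at (u, v) = (-5/2, -3/2):
  L = 10*sqrt(1067)/1067, M = 0, N = 14*sqrt(1067)/1067.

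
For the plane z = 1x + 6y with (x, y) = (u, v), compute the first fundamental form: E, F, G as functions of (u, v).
E = 2;  F = 6;  G = 37

Compute partials: r_u = (1, 0, 1), r_v = (0, 1, 6). Then
  E = r_u · r_u = 2,
  F = r_u · r_v = 6,
  G = r_v · r_v = 37.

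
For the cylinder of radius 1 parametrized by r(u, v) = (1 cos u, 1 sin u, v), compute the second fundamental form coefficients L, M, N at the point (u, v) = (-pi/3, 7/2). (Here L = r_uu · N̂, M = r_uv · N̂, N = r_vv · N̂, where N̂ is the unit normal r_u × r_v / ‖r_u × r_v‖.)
L = -1;  M = 0;  N = 0

Compute the unit normal N̂(u, v) = (cos(u), sin(u), 0), and the second partials r_uu, r_uv, r_vv. Take dot products:
  L(u, v) = r_uu · N̂ = -1,
  M(u, v) = r_uv · N̂ = 0,
  N(u, v) = r_vv · N̂ = 0.
Evaluating at (u, v) = (-pi/3, 7/2):
  L = -1, M = 0, N = 0.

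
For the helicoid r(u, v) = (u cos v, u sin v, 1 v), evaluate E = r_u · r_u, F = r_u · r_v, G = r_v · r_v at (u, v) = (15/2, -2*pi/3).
E = 1;  F = 0;  G = 229/4

Partials: r_u = (cos(v), sin(v), 0), r_v = (-u*sin(v), u*cos(v), 1). As functions of (u, v):
  E = r_u · r_u = 1,
  F = r_u · r_v = 0,
  G = r_v · r_v = u^2 + 1.
Evaluating at (u, v) = (15/2, -2*pi/3): E = 1, F = 0, G = 229/4.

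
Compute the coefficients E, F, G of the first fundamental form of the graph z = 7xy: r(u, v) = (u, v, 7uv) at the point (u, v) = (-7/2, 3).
E = 442;  F = -1029/2;  G = 2405/4

Partials: r_u = (1, 0, 7*v), r_v = (0, 1, 7*u). As functions of (u, v):
  E = r_u · r_u = 49*v^2 + 1,
  F = r_u · r_v = 49*u*v,
  G = r_v · r_v = 49*u^2 + 1.
Evaluating at (u, v) = (-7/2, 3): E = 442, F = -1029/2, G = 2405/4.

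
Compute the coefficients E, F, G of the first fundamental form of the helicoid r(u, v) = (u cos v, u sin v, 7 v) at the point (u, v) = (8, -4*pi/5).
E = 1;  F = 0;  G = 113

Partials: r_u = (cos(v), sin(v), 0), r_v = (-u*sin(v), u*cos(v), 7). As functions of (u, v):
  E = r_u · r_u = 1,
  F = r_u · r_v = 0,
  G = r_v · r_v = u^2 + 49.
Evaluating at (u, v) = (8, -4*pi/5): E = 1, F = 0, G = 113.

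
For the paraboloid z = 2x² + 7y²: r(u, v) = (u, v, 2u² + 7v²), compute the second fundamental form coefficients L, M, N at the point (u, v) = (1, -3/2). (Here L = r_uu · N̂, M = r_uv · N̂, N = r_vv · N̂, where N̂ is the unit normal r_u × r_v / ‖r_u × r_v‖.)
L = 2*sqrt(458)/229;  M = 0;  N = 7*sqrt(458)/229

Compute the unit normal N̂(u, v) = (-4*u/sqrt(16*u^2 + 196*v^2 + 1), -14*v/sqrt(16*u^2 + 196*v^2 + 1), 1/sqrt(16*u^2 + 196*v^2 + 1)), and the second partials r_uu, r_uv, r_vv. Take dot products:
  L(u, v) = r_uu · N̂ = 4/sqrt(16*u^2 + 196*v^2 + 1),
  M(u, v) = r_uv · N̂ = 0,
  N(u, v) = r_vv · N̂ = 14/sqrt(16*u^2 + 196*v^2 + 1).
Evaluating at (u, v) = (1, -3/2):
  L = 2*sqrt(458)/229, M = 0, N = 7*sqrt(458)/229.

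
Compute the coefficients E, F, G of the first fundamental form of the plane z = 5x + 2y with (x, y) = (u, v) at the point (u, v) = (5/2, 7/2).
E = 26;  F = 10;  G = 5

Partials: r_u = (1, 0, 5), r_v = (0, 1, 2). As functions of (u, v):
  E = r_u · r_u = 26,
  F = r_u · r_v = 10,
  G = r_v · r_v = 5.
Evaluating at (u, v) = (5/2, 7/2): E = 26, F = 10, G = 5.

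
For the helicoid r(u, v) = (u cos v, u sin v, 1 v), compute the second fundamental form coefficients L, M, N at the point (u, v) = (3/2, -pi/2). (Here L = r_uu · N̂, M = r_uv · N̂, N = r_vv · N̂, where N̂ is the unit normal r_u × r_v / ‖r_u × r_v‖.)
L = 0;  M = -2*sqrt(13)/13;  N = 0

Compute the unit normal N̂(u, v) = (sin(v)/sqrt(u^2 + 1), -cos(v)/sqrt(u^2 + 1), u/sqrt(u^2 + 1)), and the second partials r_uu, r_uv, r_vv. Take dot products:
  L(u, v) = r_uu · N̂ = 0,
  M(u, v) = r_uv · N̂ = -1/sqrt(u^2 + 1),
  N(u, v) = r_vv · N̂ = 0.
Evaluating at (u, v) = (3/2, -pi/2):
  L = 0, M = -2*sqrt(13)/13, N = 0.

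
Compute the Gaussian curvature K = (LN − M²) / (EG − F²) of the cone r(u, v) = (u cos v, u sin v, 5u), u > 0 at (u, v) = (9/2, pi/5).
K = 0

Coefficients of the first fundamental form: E = 26, F = 0, G = u^2.
Coefficients of the second fundamental form: L = 0, M = 0, N = 5*sqrt(26)*u^2/(26*Abs(u)).
Assemble K = (LN − M²)/(EG − F²) = 0. At (u, v) = (9/2, pi/5): K = 0.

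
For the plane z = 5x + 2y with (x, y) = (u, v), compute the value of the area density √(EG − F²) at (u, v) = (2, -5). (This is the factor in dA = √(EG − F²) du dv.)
√(EG − F²)|_{(2, -5)} = sqrt(30)

E = 26, F = 10, G = 5, so EG − F² = 30. Taking the positive square root: √(EG − F²) = sqrt(30). At (u, v) = (2, -5): sqrt(30).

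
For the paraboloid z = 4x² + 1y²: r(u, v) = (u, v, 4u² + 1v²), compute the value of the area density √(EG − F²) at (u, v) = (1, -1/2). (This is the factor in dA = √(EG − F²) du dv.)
√(EG − F²)|_{(1, -1/2)} = sqrt(66)

E = 64*u^2 + 1, F = 16*u*v, G = 4*v^2 + 1, so EG − F² = 64*u^2 + 4*v^2 + 1. Taking the positive square root: √(EG − F²) = sqrt(64*u^2 + 4*v^2 + 1). At (u, v) = (1, -1/2): sqrt(66).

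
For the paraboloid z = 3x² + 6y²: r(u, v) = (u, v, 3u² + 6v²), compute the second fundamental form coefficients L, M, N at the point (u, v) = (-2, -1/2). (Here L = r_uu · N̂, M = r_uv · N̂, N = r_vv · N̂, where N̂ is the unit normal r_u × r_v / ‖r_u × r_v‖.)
L = 6*sqrt(181)/181;  M = 0;  N = 12*sqrt(181)/181

Compute the unit normal N̂(u, v) = (-6*u/sqrt(36*u^2 + 144*v^2 + 1), -12*v/sqrt(36*u^2 + 144*v^2 + 1), 1/sqrt(36*u^2 + 144*v^2 + 1)), and the second partials r_uu, r_uv, r_vv. Take dot products:
  L(u, v) = r_uu · N̂ = 6/sqrt(36*u^2 + 144*v^2 + 1),
  M(u, v) = r_uv · N̂ = 0,
  N(u, v) = r_vv · N̂ = 12/sqrt(36*u^2 + 144*v^2 + 1).
Evaluating at (u, v) = (-2, -1/2):
  L = 6*sqrt(181)/181, M = 0, N = 12*sqrt(181)/181.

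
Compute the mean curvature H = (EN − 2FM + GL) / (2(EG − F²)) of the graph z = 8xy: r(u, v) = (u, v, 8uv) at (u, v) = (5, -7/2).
H = 1792*sqrt(265)/379215

With E = 64*v^2 + 1, F = 64*u*v, G = 64*u^2 + 1, L = 0, M = 8/sqrt(64*u^2 + 64*v^2 + 1), N = 0, assemble
  H = (EN − 2FM + GL) / (2(EG − F²)) = -512*u*v/(64*u^2 + 64*v^2 + 1)^(3/2).
At (u, v) = (5, -7/2): H = 1792*sqrt(265)/379215.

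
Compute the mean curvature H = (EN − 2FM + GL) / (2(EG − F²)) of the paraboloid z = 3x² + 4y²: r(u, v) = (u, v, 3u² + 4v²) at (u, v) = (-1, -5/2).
H = 1351*sqrt(437)/190969

With E = 36*u^2 + 1, F = 48*u*v, G = 64*v^2 + 1, L = 6/sqrt(36*u^2 + 64*v^2 + 1), M = 0, N = 8/sqrt(36*u^2 + 64*v^2 + 1), assemble
  H = (EN − 2FM + GL) / (2(EG − F²)) = (144*u^2 + 192*v^2 + 7)/(36*u^2 + 64*v^2 + 1)^(3/2).
At (u, v) = (-1, -5/2): H = 1351*sqrt(437)/190969.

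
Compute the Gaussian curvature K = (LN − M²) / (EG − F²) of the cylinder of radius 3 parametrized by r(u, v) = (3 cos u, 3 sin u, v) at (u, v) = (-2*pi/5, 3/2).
K = 0

Coefficients of the first fundamental form: E = 9, F = 0, G = 1.
Coefficients of the second fundamental form: L = -3, M = 0, N = 0.
Assemble K = (LN − M²)/(EG − F²) = 0. At (u, v) = (-2*pi/5, 3/2): K = 0.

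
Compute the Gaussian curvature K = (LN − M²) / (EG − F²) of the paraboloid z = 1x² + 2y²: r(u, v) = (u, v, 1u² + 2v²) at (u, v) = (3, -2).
K = 8/10201

Coefficients of the first fundamental form: E = 4*u^2 + 1, F = 8*u*v, G = 16*v^2 + 1.
Coefficients of the second fundamental form: L = 2/sqrt(4*u^2 + 16*v^2 + 1), M = 0, N = 4/sqrt(4*u^2 + 16*v^2 + 1).
Assemble K = (LN − M²)/(EG − F²) = 8/(16*u^4 + 128*u^2*v^2 + 8*u^2 + 256*v^4 + 32*v^2 + 1). At (u, v) = (3, -2): K = 8/10201.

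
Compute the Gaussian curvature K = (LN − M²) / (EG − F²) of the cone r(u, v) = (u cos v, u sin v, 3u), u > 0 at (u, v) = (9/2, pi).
K = 0

Coefficients of the first fundamental form: E = 10, F = 0, G = u^2.
Coefficients of the second fundamental form: L = 0, M = 0, N = 3*sqrt(10)*u^2/(10*Abs(u)).
Assemble K = (LN − M²)/(EG − F²) = 0. At (u, v) = (9/2, pi): K = 0.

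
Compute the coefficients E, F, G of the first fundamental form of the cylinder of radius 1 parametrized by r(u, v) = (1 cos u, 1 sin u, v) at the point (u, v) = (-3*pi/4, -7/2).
E = 1;  F = 0;  G = 1

Partials: r_u = (-sin(u), cos(u), 0), r_v = (0, 0, 1). As functions of (u, v):
  E = r_u · r_u = 1,
  F = r_u · r_v = 0,
  G = r_v · r_v = 1.
Evaluating at (u, v) = (-3*pi/4, -7/2): E = 1, F = 0, G = 1.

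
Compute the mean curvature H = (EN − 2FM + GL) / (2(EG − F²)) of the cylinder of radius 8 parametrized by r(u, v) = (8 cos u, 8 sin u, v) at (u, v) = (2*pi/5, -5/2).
H = -1/16

With E = 64, F = 0, G = 1, L = -8, M = 0, N = 0, assemble
  H = (EN − 2FM + GL) / (2(EG − F²)) = -1/16.
At (u, v) = (2*pi/5, -5/2): H = -1/16.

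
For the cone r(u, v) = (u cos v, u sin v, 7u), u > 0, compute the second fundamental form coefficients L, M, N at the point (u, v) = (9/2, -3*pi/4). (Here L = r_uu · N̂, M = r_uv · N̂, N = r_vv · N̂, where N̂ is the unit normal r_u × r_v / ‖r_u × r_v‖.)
L = 0;  M = 0;  N = 63*sqrt(2)/20

Compute the unit normal N̂(u, v) = (-7*sqrt(2)*u*cos(v)/(10*Abs(u)), -7*sqrt(2)*u*sin(v)/(10*Abs(u)), sqrt(2)*u/(10*Abs(u))), and the second partials r_uu, r_uv, r_vv. Take dot products:
  L(u, v) = r_uu · N̂ = 0,
  M(u, v) = r_uv · N̂ = 0,
  N(u, v) = r_vv · N̂ = 7*sqrt(2)*u^2/(10*Abs(u)).
Evaluating at (u, v) = (9/2, -3*pi/4):
  L = 0, M = 0, N = 63*sqrt(2)/20.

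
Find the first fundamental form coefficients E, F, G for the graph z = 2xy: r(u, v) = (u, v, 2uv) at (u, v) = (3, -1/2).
E = 2;  F = -6;  G = 37

Partials: r_u = (1, 0, 2*v), r_v = (0, 1, 2*u). As functions of (u, v):
  E = r_u · r_u = 4*v^2 + 1,
  F = r_u · r_v = 4*u*v,
  G = r_v · r_v = 4*u^2 + 1.
Evaluating at (u, v) = (3, -1/2): E = 2, F = -6, G = 37.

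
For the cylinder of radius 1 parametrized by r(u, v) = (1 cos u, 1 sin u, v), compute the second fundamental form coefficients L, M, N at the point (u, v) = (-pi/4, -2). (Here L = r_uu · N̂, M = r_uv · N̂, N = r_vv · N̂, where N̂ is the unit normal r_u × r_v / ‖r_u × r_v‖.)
L = -1;  M = 0;  N = 0

Compute the unit normal N̂(u, v) = (cos(u), sin(u), 0), and the second partials r_uu, r_uv, r_vv. Take dot products:
  L(u, v) = r_uu · N̂ = -1,
  M(u, v) = r_uv · N̂ = 0,
  N(u, v) = r_vv · N̂ = 0.
Evaluating at (u, v) = (-pi/4, -2):
  L = -1, M = 0, N = 0.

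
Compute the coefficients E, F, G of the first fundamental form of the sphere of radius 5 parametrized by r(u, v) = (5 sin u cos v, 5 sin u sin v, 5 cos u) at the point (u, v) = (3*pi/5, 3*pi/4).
E = 25;  F = 0;  G = 25*sqrt(5)/8 + 125/8

Partials: r_u = (5*cos(u)*cos(v), 5*sin(v)*cos(u), -5*sin(u)), r_v = (-5*sin(u)*sin(v), 5*sin(u)*cos(v), 0). As functions of (u, v):
  E = r_u · r_u = 25,
  F = r_u · r_v = 0,
  G = r_v · r_v = 25*sin(u)^2.
Evaluating at (u, v) = (3*pi/5, 3*pi/4): E = 25, F = 0, G = 25*sqrt(5)/8 + 125/8.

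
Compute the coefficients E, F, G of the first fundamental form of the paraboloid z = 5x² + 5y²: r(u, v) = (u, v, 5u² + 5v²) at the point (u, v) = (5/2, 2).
E = 626;  F = 500;  G = 401

Partials: r_u = (1, 0, 10*u), r_v = (0, 1, 10*v). As functions of (u, v):
  E = r_u · r_u = 100*u^2 + 1,
  F = r_u · r_v = 100*u*v,
  G = r_v · r_v = 100*v^2 + 1.
Evaluating at (u, v) = (5/2, 2): E = 626, F = 500, G = 401.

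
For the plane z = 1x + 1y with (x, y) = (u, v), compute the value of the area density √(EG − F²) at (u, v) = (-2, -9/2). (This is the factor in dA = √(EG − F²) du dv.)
√(EG − F²)|_{(-2, -9/2)} = sqrt(3)

E = 2, F = 1, G = 2, so EG − F² = 3. Taking the positive square root: √(EG − F²) = sqrt(3). At (u, v) = (-2, -9/2): sqrt(3).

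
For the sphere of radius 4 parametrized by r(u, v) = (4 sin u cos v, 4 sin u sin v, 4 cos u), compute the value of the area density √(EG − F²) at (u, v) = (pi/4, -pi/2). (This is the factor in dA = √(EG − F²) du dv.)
√(EG − F²)|_{(pi/4, -pi/2)} = 8*sqrt(2)

E = 16, F = 0, G = 16*sin(u)^2, so EG − F² = 256*sin(u)^2. Taking the positive square root: √(EG − F²) = 16*Abs(sin(u)). At (u, v) = (pi/4, -pi/2): 8*sqrt(2).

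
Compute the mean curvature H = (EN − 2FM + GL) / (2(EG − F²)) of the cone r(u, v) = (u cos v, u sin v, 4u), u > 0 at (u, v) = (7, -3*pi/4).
H = 2*sqrt(17)/119

With E = 17, F = 0, G = u^2, L = 0, M = 0, N = 4*sqrt(17)*u^2/(17*Abs(u)), assemble
  H = (EN − 2FM + GL) / (2(EG − F²)) = 2*sqrt(17)/(17*Abs(u)).
At (u, v) = (7, -3*pi/4): H = 2*sqrt(17)/119.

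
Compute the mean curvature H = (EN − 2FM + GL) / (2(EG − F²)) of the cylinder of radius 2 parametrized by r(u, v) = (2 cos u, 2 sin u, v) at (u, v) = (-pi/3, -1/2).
H = -1/4

With E = 4, F = 0, G = 1, L = -2, M = 0, N = 0, assemble
  H = (EN − 2FM + GL) / (2(EG − F²)) = -1/4.
At (u, v) = (-pi/3, -1/2): H = -1/4.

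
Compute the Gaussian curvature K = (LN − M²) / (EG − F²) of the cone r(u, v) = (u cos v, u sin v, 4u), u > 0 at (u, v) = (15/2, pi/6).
K = 0

Coefficients of the first fundamental form: E = 17, F = 0, G = u^2.
Coefficients of the second fundamental form: L = 0, M = 0, N = 4*sqrt(17)*u^2/(17*Abs(u)).
Assemble K = (LN − M²)/(EG − F²) = 0. At (u, v) = (15/2, pi/6): K = 0.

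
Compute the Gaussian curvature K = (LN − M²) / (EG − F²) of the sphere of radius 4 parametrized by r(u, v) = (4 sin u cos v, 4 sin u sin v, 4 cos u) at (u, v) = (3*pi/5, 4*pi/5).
K = 1/16

Coefficients of the first fundamental form: E = 16, F = 0, G = 16*sin(u)^2.
Coefficients of the second fundamental form: L = -4*sin(u)/Abs(sin(u)), M = 0, N = -4*sin(u)^3/Abs(sin(u)).
Assemble K = (LN − M²)/(EG − F²) = 1/16. At (u, v) = (3*pi/5, 4*pi/5): K = 1/16.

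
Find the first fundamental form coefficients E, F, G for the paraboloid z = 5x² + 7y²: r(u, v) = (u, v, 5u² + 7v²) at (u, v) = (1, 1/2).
E = 101;  F = 70;  G = 50

Partials: r_u = (1, 0, 10*u), r_v = (0, 1, 14*v). As functions of (u, v):
  E = r_u · r_u = 100*u^2 + 1,
  F = r_u · r_v = 140*u*v,
  G = r_v · r_v = 196*v^2 + 1.
Evaluating at (u, v) = (1, 1/2): E = 101, F = 70, G = 50.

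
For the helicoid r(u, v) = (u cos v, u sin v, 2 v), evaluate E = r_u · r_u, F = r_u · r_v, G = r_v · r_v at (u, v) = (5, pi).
E = 1;  F = 0;  G = 29

Partials: r_u = (cos(v), sin(v), 0), r_v = (-u*sin(v), u*cos(v), 2). As functions of (u, v):
  E = r_u · r_u = 1,
  F = r_u · r_v = 0,
  G = r_v · r_v = u^2 + 4.
Evaluating at (u, v) = (5, pi): E = 1, F = 0, G = 29.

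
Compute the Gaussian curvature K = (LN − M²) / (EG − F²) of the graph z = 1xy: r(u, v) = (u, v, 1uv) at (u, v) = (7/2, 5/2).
K = -4/1521

Coefficients of the first fundamental form: E = v^2 + 1, F = u*v, G = u^2 + 1.
Coefficients of the second fundamental form: L = 0, M = 1/sqrt(u^2 + v^2 + 1), N = 0.
Assemble K = (LN − M²)/(EG − F²) = 1/((u^2*v^2 - (u^2 + 1)*(v^2 + 1))*(u^2 + v^2 + 1)). At (u, v) = (7/2, 5/2): K = -4/1521.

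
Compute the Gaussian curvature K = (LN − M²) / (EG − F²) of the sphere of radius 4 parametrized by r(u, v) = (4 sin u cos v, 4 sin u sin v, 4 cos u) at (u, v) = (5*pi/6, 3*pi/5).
K = 1/16

Coefficients of the first fundamental form: E = 16, F = 0, G = 16*sin(u)^2.
Coefficients of the second fundamental form: L = -4*sin(u)/Abs(sin(u)), M = 0, N = -4*sin(u)^3/Abs(sin(u)).
Assemble K = (LN − M²)/(EG − F²) = 1/16. At (u, v) = (5*pi/6, 3*pi/5): K = 1/16.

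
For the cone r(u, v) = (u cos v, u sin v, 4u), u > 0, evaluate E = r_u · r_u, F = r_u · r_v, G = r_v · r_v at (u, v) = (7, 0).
E = 17;  F = 0;  G = 49

Partials: r_u = (cos(v), sin(v), 4), r_v = (-u*sin(v), u*cos(v), 0). As functions of (u, v):
  E = r_u · r_u = 17,
  F = r_u · r_v = 0,
  G = r_v · r_v = u^2.
Evaluating at (u, v) = (7, 0): E = 17, F = 0, G = 49.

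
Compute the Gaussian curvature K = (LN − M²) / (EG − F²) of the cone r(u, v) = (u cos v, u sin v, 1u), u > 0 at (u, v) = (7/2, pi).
K = 0

Coefficients of the first fundamental form: E = 2, F = 0, G = u^2.
Coefficients of the second fundamental form: L = 0, M = 0, N = sqrt(2)*u^2/(2*Abs(u)).
Assemble K = (LN − M²)/(EG − F²) = 0. At (u, v) = (7/2, pi): K = 0.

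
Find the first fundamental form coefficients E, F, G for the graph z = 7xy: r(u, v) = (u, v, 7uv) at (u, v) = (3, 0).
E = 1;  F = 0;  G = 442

Partials: r_u = (1, 0, 7*v), r_v = (0, 1, 7*u). As functions of (u, v):
  E = r_u · r_u = 49*v^2 + 1,
  F = r_u · r_v = 49*u*v,
  G = r_v · r_v = 49*u^2 + 1.
Evaluating at (u, v) = (3, 0): E = 1, F = 0, G = 442.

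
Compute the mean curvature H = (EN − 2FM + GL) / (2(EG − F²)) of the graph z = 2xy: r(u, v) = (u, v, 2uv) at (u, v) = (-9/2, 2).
H = 18*sqrt(2)/343

With E = 4*v^2 + 1, F = 4*u*v, G = 4*u^2 + 1, L = 0, M = 2/sqrt(4*u^2 + 4*v^2 + 1), N = 0, assemble
  H = (EN − 2FM + GL) / (2(EG − F²)) = -8*u*v/(4*u^2 + 4*v^2 + 1)^(3/2).
At (u, v) = (-9/2, 2): H = 18*sqrt(2)/343.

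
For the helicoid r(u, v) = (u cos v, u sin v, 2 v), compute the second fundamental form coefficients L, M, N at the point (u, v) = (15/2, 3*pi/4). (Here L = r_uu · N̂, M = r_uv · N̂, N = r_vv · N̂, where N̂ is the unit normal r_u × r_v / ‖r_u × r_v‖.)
L = 0;  M = -4*sqrt(241)/241;  N = 0

Compute the unit normal N̂(u, v) = (2*sin(v)/sqrt(u^2 + 4), -2*cos(v)/sqrt(u^2 + 4), u/sqrt(u^2 + 4)), and the second partials r_uu, r_uv, r_vv. Take dot products:
  L(u, v) = r_uu · N̂ = 0,
  M(u, v) = r_uv · N̂ = -2/sqrt(u^2 + 4),
  N(u, v) = r_vv · N̂ = 0.
Evaluating at (u, v) = (15/2, 3*pi/4):
  L = 0, M = -4*sqrt(241)/241, N = 0.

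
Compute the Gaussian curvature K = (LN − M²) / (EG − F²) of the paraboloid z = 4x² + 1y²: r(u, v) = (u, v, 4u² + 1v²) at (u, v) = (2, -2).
K = 16/74529

Coefficients of the first fundamental form: E = 64*u^2 + 1, F = 16*u*v, G = 4*v^2 + 1.
Coefficients of the second fundamental form: L = 8/sqrt(64*u^2 + 4*v^2 + 1), M = 0, N = 2/sqrt(64*u^2 + 4*v^2 + 1).
Assemble K = (LN − M²)/(EG − F²) = 16/(4096*u^4 + 512*u^2*v^2 + 128*u^2 + 16*v^4 + 8*v^2 + 1). At (u, v) = (2, -2): K = 16/74529.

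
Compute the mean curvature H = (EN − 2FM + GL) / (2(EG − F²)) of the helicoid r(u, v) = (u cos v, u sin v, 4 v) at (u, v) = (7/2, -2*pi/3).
H = 0

With E = 1, F = 0, G = u^2 + 16, L = 0, M = -4/sqrt(u^2 + 16), N = 0, assemble
  H = (EN − 2FM + GL) / (2(EG − F²)) = 0.
At (u, v) = (7/2, -2*pi/3): H = 0.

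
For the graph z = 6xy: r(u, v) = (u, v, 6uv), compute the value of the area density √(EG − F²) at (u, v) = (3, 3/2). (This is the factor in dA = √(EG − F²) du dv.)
√(EG − F²)|_{(3, 3/2)} = sqrt(406)

E = 36*v^2 + 1, F = 36*u*v, G = 36*u^2 + 1, so EG − F² = 36*u^2 + 36*v^2 + 1. Taking the positive square root: √(EG − F²) = sqrt(36*u^2 + 36*v^2 + 1). At (u, v) = (3, 3/2): sqrt(406).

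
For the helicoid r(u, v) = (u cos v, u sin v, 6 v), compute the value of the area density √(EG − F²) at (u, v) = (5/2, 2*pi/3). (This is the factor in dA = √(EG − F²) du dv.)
√(EG − F²)|_{(5/2, 2*pi/3)} = 13/2

E = 1, F = 0, G = u^2 + 36, so EG − F² = u^2 + 36. Taking the positive square root: √(EG − F²) = sqrt(u^2 + 36). At (u, v) = (5/2, 2*pi/3): 13/2.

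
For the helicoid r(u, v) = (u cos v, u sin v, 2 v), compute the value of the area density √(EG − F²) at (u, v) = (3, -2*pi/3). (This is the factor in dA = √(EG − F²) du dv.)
√(EG − F²)|_{(3, -2*pi/3)} = sqrt(13)

E = 1, F = 0, G = u^2 + 4, so EG − F² = u^2 + 4. Taking the positive square root: √(EG − F²) = sqrt(u^2 + 4). At (u, v) = (3, -2*pi/3): sqrt(13).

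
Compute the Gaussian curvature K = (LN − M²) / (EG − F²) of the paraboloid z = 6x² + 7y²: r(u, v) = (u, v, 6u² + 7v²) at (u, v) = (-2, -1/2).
K = 42/97969

Coefficients of the first fundamental form: E = 144*u^2 + 1, F = 168*u*v, G = 196*v^2 + 1.
Coefficients of the second fundamental form: L = 12/sqrt(144*u^2 + 196*v^2 + 1), M = 0, N = 14/sqrt(144*u^2 + 196*v^2 + 1).
Assemble K = (LN − M²)/(EG − F²) = 168/(20736*u^4 + 56448*u^2*v^2 + 288*u^2 + 38416*v^4 + 392*v^2 + 1). At (u, v) = (-2, -1/2): K = 42/97969.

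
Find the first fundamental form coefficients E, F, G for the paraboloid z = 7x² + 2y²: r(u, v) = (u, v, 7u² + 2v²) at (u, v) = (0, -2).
E = 1;  F = 0;  G = 65

Partials: r_u = (1, 0, 14*u), r_v = (0, 1, 4*v). As functions of (u, v):
  E = r_u · r_u = 196*u^2 + 1,
  F = r_u · r_v = 56*u*v,
  G = r_v · r_v = 16*v^2 + 1.
Evaluating at (u, v) = (0, -2): E = 1, F = 0, G = 65.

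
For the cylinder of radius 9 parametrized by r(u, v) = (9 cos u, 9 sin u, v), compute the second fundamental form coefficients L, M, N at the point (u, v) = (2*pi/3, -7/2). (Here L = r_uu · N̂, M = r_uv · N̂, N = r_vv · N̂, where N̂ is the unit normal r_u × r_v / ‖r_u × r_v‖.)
L = -9;  M = 0;  N = 0

Compute the unit normal N̂(u, v) = (cos(u), sin(u), 0), and the second partials r_uu, r_uv, r_vv. Take dot products:
  L(u, v) = r_uu · N̂ = -9,
  M(u, v) = r_uv · N̂ = 0,
  N(u, v) = r_vv · N̂ = 0.
Evaluating at (u, v) = (2*pi/3, -7/2):
  L = -9, M = 0, N = 0.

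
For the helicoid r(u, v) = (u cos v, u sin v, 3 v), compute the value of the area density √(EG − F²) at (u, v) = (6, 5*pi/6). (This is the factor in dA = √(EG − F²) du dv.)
√(EG − F²)|_{(6, 5*pi/6)} = 3*sqrt(5)

E = 1, F = 0, G = u^2 + 9, so EG − F² = u^2 + 9. Taking the positive square root: √(EG − F²) = sqrt(u^2 + 9). At (u, v) = (6, 5*pi/6): 3*sqrt(5).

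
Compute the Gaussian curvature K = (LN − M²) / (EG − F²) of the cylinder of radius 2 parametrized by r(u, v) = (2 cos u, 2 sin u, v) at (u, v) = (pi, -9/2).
K = 0

Coefficients of the first fundamental form: E = 4, F = 0, G = 1.
Coefficients of the second fundamental form: L = -2, M = 0, N = 0.
Assemble K = (LN − M²)/(EG − F²) = 0. At (u, v) = (pi, -9/2): K = 0.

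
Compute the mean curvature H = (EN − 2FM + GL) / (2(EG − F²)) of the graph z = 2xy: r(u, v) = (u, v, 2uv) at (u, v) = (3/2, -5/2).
H = 6*sqrt(35)/245

With E = 4*v^2 + 1, F = 4*u*v, G = 4*u^2 + 1, L = 0, M = 2/sqrt(4*u^2 + 4*v^2 + 1), N = 0, assemble
  H = (EN − 2FM + GL) / (2(EG − F²)) = -8*u*v/(4*u^2 + 4*v^2 + 1)^(3/2).
At (u, v) = (3/2, -5/2): H = 6*sqrt(35)/245.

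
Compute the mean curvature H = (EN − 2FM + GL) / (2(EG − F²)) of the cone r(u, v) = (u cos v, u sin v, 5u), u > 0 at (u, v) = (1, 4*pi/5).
H = 5*sqrt(26)/52

With E = 26, F = 0, G = u^2, L = 0, M = 0, N = 5*sqrt(26)*u^2/(26*Abs(u)), assemble
  H = (EN − 2FM + GL) / (2(EG − F²)) = 5*sqrt(26)/(52*Abs(u)).
At (u, v) = (1, 4*pi/5): H = 5*sqrt(26)/52.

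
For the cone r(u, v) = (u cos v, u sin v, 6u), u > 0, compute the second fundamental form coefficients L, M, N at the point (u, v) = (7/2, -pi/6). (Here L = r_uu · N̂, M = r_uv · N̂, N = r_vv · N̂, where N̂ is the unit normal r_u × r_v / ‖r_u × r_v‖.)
L = 0;  M = 0;  N = 21*sqrt(37)/37

Compute the unit normal N̂(u, v) = (-6*sqrt(37)*u*cos(v)/(37*Abs(u)), -6*sqrt(37)*u*sin(v)/(37*Abs(u)), sqrt(37)*u/(37*Abs(u))), and the second partials r_uu, r_uv, r_vv. Take dot products:
  L(u, v) = r_uu · N̂ = 0,
  M(u, v) = r_uv · N̂ = 0,
  N(u, v) = r_vv · N̂ = 6*sqrt(37)*u^2/(37*Abs(u)).
Evaluating at (u, v) = (7/2, -pi/6):
  L = 0, M = 0, N = 21*sqrt(37)/37.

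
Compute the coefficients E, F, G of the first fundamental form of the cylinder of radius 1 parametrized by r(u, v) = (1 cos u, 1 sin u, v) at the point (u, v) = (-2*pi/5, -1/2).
E = 1;  F = 0;  G = 1

Partials: r_u = (-sin(u), cos(u), 0), r_v = (0, 0, 1). As functions of (u, v):
  E = r_u · r_u = 1,
  F = r_u · r_v = 0,
  G = r_v · r_v = 1.
Evaluating at (u, v) = (-2*pi/5, -1/2): E = 1, F = 0, G = 1.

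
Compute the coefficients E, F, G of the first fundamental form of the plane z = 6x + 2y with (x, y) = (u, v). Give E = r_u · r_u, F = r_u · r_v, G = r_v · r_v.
E = 37;  F = 12;  G = 5

Compute partials: r_u = (1, 0, 6), r_v = (0, 1, 2). Then
  E = r_u · r_u = 37,
  F = r_u · r_v = 12,
  G = r_v · r_v = 5.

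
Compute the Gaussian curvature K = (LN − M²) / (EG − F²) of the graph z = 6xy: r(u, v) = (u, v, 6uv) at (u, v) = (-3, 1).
K = -36/130321

Coefficients of the first fundamental form: E = 36*v^2 + 1, F = 36*u*v, G = 36*u^2 + 1.
Coefficients of the second fundamental form: L = 0, M = 6/sqrt(36*u^2 + 36*v^2 + 1), N = 0.
Assemble K = (LN − M²)/(EG − F²) = -36/(1296*u^4 + 2592*u^2*v^2 + 72*u^2 + 1296*v^4 + 72*v^2 + 1). At (u, v) = (-3, 1): K = -36/130321.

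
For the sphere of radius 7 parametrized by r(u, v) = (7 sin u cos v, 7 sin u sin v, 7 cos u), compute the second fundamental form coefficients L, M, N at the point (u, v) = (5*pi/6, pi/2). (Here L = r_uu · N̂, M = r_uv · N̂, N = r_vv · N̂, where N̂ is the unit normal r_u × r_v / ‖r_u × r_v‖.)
L = -7;  M = 0;  N = -7/4

Compute the unit normal N̂(u, v) = (sin(u)^2*cos(v)/Abs(sin(u)), sin(u)^2*sin(v)/Abs(sin(u)), sin(2*u)/(2*Abs(sin(u)))), and the second partials r_uu, r_uv, r_vv. Take dot products:
  L(u, v) = r_uu · N̂ = -7*sin(u)/Abs(sin(u)),
  M(u, v) = r_uv · N̂ = 0,
  N(u, v) = r_vv · N̂ = -7*sin(u)^3/Abs(sin(u)).
Evaluating at (u, v) = (5*pi/6, pi/2):
  L = -7, M = 0, N = -7/4.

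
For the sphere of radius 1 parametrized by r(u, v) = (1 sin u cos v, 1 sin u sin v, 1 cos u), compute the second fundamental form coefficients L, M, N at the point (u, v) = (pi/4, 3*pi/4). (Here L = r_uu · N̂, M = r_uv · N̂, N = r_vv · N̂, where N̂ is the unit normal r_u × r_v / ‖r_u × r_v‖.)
L = -1;  M = 0;  N = -1/2

Compute the unit normal N̂(u, v) = (sin(u)^2*cos(v)/Abs(sin(u)), sin(u)^2*sin(v)/Abs(sin(u)), sin(2*u)/(2*Abs(sin(u)))), and the second partials r_uu, r_uv, r_vv. Take dot products:
  L(u, v) = r_uu · N̂ = -sin(u)/Abs(sin(u)),
  M(u, v) = r_uv · N̂ = 0,
  N(u, v) = r_vv · N̂ = -sin(u)^3/Abs(sin(u)).
Evaluating at (u, v) = (pi/4, 3*pi/4):
  L = -1, M = 0, N = -1/2.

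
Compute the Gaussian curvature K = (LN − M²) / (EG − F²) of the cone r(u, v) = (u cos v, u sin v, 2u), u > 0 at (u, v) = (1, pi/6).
K = 0

Coefficients of the first fundamental form: E = 5, F = 0, G = u^2.
Coefficients of the second fundamental form: L = 0, M = 0, N = 2*sqrt(5)*u^2/(5*Abs(u)).
Assemble K = (LN − M²)/(EG − F²) = 0. At (u, v) = (1, pi/6): K = 0.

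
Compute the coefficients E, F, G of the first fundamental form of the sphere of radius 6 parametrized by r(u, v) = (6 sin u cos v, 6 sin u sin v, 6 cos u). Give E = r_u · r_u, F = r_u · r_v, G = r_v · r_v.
E = 36;  F = 0;  G = 36*sin(u)^2

Compute partials: r_u = (6*cos(u)*cos(v), 6*sin(v)*cos(u), -6*sin(u)), r_v = (-6*sin(u)*sin(v), 6*sin(u)*cos(v), 0). Then
  E = r_u · r_u = 36,
  F = r_u · r_v = 0,
  G = r_v · r_v = 36*sin(u)^2.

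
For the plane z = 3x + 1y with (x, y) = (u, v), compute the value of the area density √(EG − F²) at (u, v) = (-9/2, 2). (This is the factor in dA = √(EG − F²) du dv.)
√(EG − F²)|_{(-9/2, 2)} = sqrt(11)

E = 10, F = 3, G = 2, so EG − F² = 11. Taking the positive square root: √(EG − F²) = sqrt(11). At (u, v) = (-9/2, 2): sqrt(11).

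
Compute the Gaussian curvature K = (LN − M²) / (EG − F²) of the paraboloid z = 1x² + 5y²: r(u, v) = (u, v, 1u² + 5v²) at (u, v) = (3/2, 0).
K = 1/5

Coefficients of the first fundamental form: E = 4*u^2 + 1, F = 20*u*v, G = 100*v^2 + 1.
Coefficients of the second fundamental form: L = 2/sqrt(4*u^2 + 100*v^2 + 1), M = 0, N = 10/sqrt(4*u^2 + 100*v^2 + 1).
Assemble K = (LN − M²)/(EG − F²) = 20/(16*u^4 + 800*u^2*v^2 + 8*u^2 + 10000*v^4 + 200*v^2 + 1). At (u, v) = (3/2, 0): K = 1/5.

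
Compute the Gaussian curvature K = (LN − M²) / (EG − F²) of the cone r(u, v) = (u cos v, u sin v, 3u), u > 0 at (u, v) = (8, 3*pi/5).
K = 0

Coefficients of the first fundamental form: E = 10, F = 0, G = u^2.
Coefficients of the second fundamental form: L = 0, M = 0, N = 3*sqrt(10)*u^2/(10*Abs(u)).
Assemble K = (LN − M²)/(EG − F²) = 0. At (u, v) = (8, 3*pi/5): K = 0.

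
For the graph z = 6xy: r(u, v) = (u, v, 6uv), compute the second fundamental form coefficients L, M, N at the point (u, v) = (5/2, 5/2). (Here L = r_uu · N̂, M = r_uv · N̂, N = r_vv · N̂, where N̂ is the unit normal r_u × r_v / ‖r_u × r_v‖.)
L = 0;  M = 6*sqrt(451)/451;  N = 0

Compute the unit normal N̂(u, v) = (-6*v/sqrt(36*u^2 + 36*v^2 + 1), -6*u/sqrt(36*u^2 + 36*v^2 + 1), 1/sqrt(36*u^2 + 36*v^2 + 1)), and the second partials r_uu, r_uv, r_vv. Take dot products:
  L(u, v) = r_uu · N̂ = 0,
  M(u, v) = r_uv · N̂ = 6/sqrt(36*u^2 + 36*v^2 + 1),
  N(u, v) = r_vv · N̂ = 0.
Evaluating at (u, v) = (5/2, 5/2):
  L = 0, M = 6*sqrt(451)/451, N = 0.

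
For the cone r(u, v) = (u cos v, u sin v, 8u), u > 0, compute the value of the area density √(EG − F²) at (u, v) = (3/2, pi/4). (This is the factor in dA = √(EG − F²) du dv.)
√(EG − F²)|_{(3/2, pi/4)} = 3*sqrt(65)/2

E = 65, F = 0, G = u^2, so EG − F² = 65*u^2. Taking the positive square root: √(EG − F²) = sqrt(65)*Abs(u). At (u, v) = (3/2, pi/4): 3*sqrt(65)/2.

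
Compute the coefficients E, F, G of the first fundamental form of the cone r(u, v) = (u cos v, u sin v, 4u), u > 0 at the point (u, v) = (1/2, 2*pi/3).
E = 17;  F = 0;  G = 1/4

Partials: r_u = (cos(v), sin(v), 4), r_v = (-u*sin(v), u*cos(v), 0). As functions of (u, v):
  E = r_u · r_u = 17,
  F = r_u · r_v = 0,
  G = r_v · r_v = u^2.
Evaluating at (u, v) = (1/2, 2*pi/3): E = 17, F = 0, G = 1/4.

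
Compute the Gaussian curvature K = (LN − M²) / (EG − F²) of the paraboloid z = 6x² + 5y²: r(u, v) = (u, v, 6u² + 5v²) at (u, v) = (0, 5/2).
K = 30/97969

Coefficients of the first fundamental form: E = 144*u^2 + 1, F = 120*u*v, G = 100*v^2 + 1.
Coefficients of the second fundamental form: L = 12/sqrt(144*u^2 + 100*v^2 + 1), M = 0, N = 10/sqrt(144*u^2 + 100*v^2 + 1).
Assemble K = (LN − M²)/(EG − F²) = 120/(20736*u^4 + 28800*u^2*v^2 + 288*u^2 + 10000*v^4 + 200*v^2 + 1). At (u, v) = (0, 5/2): K = 30/97969.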